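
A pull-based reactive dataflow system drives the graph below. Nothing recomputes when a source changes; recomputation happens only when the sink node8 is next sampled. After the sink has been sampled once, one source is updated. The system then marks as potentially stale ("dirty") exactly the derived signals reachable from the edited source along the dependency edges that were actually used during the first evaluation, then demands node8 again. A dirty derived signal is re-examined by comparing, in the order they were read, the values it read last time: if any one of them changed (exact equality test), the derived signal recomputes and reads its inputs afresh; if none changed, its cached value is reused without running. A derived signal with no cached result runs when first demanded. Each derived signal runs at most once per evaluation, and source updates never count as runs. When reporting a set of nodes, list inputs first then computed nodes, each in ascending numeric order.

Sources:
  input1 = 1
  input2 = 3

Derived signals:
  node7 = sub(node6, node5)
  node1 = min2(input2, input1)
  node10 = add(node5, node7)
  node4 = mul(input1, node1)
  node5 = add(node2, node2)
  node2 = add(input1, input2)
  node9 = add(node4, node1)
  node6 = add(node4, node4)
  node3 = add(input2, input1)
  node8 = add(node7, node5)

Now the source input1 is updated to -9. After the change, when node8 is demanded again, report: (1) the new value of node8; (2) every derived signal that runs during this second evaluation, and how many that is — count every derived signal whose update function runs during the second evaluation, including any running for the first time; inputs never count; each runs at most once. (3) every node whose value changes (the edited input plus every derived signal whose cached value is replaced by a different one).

First evaluation (everything demanded from the output):
  node1 = min2(3, 1) = 1
  node2 = add(1, 3) = 4
  node4 = mul(1, 1) = 1
  node5 = add(4, 4) = 8
  node6 = add(1, 1) = 2
  node7 = sub(2, 8) = -6
  node8 = add(-6, 8) = 2

Propagation after the edit:
  node1: runs — input1 1->-9; result -9.
  node2: runs — input1 1->-9; result -6.
  node4: runs — input1 1->-9; node1 1->-9; result 81.
  node5: runs — node2 4->-6; node2 4->-6; result -12.
  node6: runs — node4 1->81; node4 1->81; result 162.
  node7: runs — node6 2->162; node5 8->-12; result 174.
  node8: runs — node7 -6->174; node5 8->-12; result 162.

New value of node8: 162.
Derived signals that run: node1, node2, node4, node5, node6, node7, node8 — 7 in total.
Values that change: input1, node1, node2, node4, node5, node6, node7, node8.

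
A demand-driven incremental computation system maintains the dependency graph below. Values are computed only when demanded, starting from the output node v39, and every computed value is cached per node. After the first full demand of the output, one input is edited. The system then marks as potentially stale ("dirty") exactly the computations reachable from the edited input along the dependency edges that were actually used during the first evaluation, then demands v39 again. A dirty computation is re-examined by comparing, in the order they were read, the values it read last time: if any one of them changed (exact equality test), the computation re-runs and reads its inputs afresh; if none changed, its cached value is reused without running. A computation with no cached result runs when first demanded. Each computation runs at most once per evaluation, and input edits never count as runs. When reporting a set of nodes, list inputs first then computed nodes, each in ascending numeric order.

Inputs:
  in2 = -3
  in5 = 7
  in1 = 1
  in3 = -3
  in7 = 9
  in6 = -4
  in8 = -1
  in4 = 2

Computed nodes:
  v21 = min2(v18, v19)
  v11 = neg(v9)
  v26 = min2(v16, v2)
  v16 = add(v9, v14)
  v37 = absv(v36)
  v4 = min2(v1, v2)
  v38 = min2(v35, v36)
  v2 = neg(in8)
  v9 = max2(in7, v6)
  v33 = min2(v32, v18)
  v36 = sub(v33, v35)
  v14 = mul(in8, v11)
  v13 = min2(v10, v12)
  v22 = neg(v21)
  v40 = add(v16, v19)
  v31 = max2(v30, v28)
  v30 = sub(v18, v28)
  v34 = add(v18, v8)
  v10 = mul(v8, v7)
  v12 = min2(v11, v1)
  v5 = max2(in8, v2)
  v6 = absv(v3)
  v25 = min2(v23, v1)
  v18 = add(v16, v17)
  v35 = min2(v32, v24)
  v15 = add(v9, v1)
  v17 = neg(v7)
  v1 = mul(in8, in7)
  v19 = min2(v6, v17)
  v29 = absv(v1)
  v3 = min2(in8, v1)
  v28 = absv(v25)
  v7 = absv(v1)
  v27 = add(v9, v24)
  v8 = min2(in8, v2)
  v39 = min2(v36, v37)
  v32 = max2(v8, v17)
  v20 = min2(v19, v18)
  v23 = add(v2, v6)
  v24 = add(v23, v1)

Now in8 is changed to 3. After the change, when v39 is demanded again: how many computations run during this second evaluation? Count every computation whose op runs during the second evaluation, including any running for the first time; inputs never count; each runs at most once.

Computations that run: v1, v2, v3, v6, v7, v8, v9, v14, v16, v17, v18, v23, v24, v32, v33, v35, v36, v37, v39 — 19 in total.
Key observation: the cutoff stops propagation at v11 — its inputs' values are unchanged, so it reuses its cache.

First evaluation (everything demanded from the output):
  v1 = mul(-1, 9) = -9
  v2 = neg(-1) = 1
  v3 = min2(-1, -9) = -9
  v6 = absv(-9) = 9
  v7 = absv(-9) = 9
  v8 = min2(-1, 1) = -1
  v9 = max2(9, 9) = 9
  v11 = neg(9) = -9
  v14 = mul(-1, -9) = 9
  v16 = add(9, 9) = 18
  v17 = neg(9) = -9
  v18 = add(18, -9) = 9
  v23 = add(1, 9) = 10
  v24 = add(10, -9) = 1
  v32 = max2(-1, -9) = -1
  v33 = min2(-1, 9) = -1
  v35 = min2(-1, 1) = -1
  v36 = sub(-1, -1) = 0
  v37 = absv(0) = 0
  v39 = min2(0, 0) = 0

Propagation after the edit:
  v1: runs — in8 -1->3; result 27.
  v2: runs — in8 -1->3; result -3.
  v3: runs — in8 -1->3; v1 -9->27; result 3.
  v6: runs — v3 -9->3; result 3.
  v7: runs — v1 -9->27; result 27.
  v8: runs — in8 -1->3; v2 1->-3; result -3.
  v9: runs — v6 9->3; result 9 (same value as before).
  v11: checked — values it read are unchanged (v9 unchanged); reused cached -9 without running.
  v14: runs — in8 -1->3; result -27.
  v16: runs — v14 9->-27; result -18.
  v17: runs — v7 9->27; result -27.
  v18: runs — v16 18->-18; v17 -9->-27; result -45.
  v23: runs — v2 1->-3; v6 9->3; result 0.
  v24: runs — v23 10->0; v1 -9->27; result 27.
  v32: runs — v8 -1->-3; v17 -9->-27; result -3.
  v33: runs — v32 -1->-3; v18 9->-45; result -45.
  v35: runs — v32 -1->-3; v24 1->27; result -3.
  v36: runs — v33 -1->-45; v35 -1->-3; result -42.
  v37: runs — v36 0->-42; result 42.
  v39: runs — v36 0->-42; v37 0->42; result -42.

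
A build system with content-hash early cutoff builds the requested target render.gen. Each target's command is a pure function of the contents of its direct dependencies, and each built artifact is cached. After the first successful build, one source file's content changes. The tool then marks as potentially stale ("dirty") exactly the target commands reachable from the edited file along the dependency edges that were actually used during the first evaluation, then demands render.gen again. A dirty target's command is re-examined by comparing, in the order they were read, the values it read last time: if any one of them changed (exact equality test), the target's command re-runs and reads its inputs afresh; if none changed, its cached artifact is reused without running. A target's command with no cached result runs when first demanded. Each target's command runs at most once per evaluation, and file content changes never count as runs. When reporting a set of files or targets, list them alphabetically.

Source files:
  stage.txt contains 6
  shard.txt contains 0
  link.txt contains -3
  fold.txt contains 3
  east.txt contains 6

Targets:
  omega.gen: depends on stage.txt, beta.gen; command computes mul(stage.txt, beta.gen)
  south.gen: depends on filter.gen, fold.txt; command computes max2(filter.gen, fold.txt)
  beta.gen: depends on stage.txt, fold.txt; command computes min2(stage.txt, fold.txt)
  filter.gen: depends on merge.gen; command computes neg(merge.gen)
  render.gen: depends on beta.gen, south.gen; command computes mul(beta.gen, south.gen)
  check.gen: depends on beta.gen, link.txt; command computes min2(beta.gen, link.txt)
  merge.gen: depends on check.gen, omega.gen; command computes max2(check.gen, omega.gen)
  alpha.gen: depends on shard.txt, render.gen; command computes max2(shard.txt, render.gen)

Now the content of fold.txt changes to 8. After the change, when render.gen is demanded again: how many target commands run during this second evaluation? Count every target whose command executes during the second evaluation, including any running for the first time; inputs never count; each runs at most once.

Target commands that run: beta.gen, check.gen, filter.gen, merge.gen, omega.gen, render.gen, south.gen — 7 in total.

First evaluation (everything demanded from the output):
  beta.gen = min2(6, 3) = 3
  check.gen = min2(3, -3) = -3
  omega.gen = mul(6, 3) = 18
  merge.gen = max2(-3, 18) = 18
  filter.gen = neg(18) = -18
  south.gen = max2(-18, 3) = 3
  render.gen = mul(3, 3) = 9

Propagation after the edit:
  beta.gen: runs — fold.txt 3->8; result 6.
  check.gen: runs — beta.gen 3->6; result -3 (same value as before).
  omega.gen: runs — beta.gen 3->6; result 36.
  merge.gen: runs — omega.gen 18->36; result 36.
  filter.gen: runs — merge.gen 18->36; result -36.
  south.gen: runs — filter.gen -18->-36; fold.txt 3->8; result 8.
  render.gen: runs — beta.gen 3->6; south.gen 3->8; result 48.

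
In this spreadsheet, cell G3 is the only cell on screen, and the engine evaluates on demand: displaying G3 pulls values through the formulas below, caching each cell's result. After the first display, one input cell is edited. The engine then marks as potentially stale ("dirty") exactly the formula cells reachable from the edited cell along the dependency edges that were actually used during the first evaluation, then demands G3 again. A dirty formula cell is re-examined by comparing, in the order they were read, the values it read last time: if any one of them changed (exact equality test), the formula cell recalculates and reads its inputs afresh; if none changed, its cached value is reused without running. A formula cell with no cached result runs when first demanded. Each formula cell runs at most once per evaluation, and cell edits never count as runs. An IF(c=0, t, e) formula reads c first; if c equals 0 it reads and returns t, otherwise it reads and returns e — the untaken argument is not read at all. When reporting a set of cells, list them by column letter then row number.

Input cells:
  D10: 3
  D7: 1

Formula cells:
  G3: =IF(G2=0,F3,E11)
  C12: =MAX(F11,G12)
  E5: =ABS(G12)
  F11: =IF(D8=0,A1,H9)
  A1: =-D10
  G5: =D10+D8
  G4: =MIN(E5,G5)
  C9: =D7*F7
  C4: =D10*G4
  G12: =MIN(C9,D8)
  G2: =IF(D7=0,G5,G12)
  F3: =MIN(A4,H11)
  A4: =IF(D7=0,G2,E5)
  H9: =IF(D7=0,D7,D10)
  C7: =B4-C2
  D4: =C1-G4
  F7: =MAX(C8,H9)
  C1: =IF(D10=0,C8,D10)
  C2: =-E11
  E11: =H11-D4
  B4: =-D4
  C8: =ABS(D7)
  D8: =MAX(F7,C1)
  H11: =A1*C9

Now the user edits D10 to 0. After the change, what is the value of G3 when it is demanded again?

G3 now evaluates to 0.

Initial pass — values computed on the first demand:
  A1 = -(3) = -3
  C8 = ABS(1) = 1
  C1 = IF(D10=0: D10=3 -> else branch D10) = 3
  H9 = IF(D7=0: D7=1 -> else branch D10) = 3
  F7 = MAX(1, 3) = 3
  C9 = 1 * 3 = 3
  D8 = MAX(3, 3) = 3
  G5 = 3 + 3 = 6
  G12 = MIN(3, 3) = 3
  E5 = ABS(3) = 3
  G2 = IF(D7=0: D7=1 -> else branch G12) = 3
  G4 = MIN(3, 6) = 3
  D4 = 3 - 3 = 0
  H11 = -3 * 3 = -9
  E11 = -9 - 0 = -9
  G3 = IF(G2=0: G2=3 -> else branch E11) = -9

Second demand — change propagation:
  A1: re-runs because D10 3->0; new result 0.
  C1: re-runs because D10 3->0; D10 3->0; new result 1.
  H9: re-runs because D10 3->0; new result 0.
  F7: re-runs because H9 3->0; new result 1.
  C9: re-runs because F7 3->1; new result 1.
  D8: re-runs because F7 3->1; C1 3->1; new result 1.
  G5: re-runs because D10 3->0; D8 3->1; new result 1.
  G12: re-runs because C9 3->1; D8 3->1; new result 1.
  E5: re-runs because G12 3->1; new result 1.
  G2: re-runs because G12 3->1; new result 1.
  G4: re-runs because E5 3->1; G5 6->1; new result 1.
  D4: re-runs because C1 3->1; G4 3->1; new result 0 (unchanged).
  H11: re-runs because A1 -3->0; C9 3->1; new result 0.
  E11: re-runs because H11 -9->0; new result 0.
  G3: re-runs because G2 3->1; E11 -9->0; new result 0.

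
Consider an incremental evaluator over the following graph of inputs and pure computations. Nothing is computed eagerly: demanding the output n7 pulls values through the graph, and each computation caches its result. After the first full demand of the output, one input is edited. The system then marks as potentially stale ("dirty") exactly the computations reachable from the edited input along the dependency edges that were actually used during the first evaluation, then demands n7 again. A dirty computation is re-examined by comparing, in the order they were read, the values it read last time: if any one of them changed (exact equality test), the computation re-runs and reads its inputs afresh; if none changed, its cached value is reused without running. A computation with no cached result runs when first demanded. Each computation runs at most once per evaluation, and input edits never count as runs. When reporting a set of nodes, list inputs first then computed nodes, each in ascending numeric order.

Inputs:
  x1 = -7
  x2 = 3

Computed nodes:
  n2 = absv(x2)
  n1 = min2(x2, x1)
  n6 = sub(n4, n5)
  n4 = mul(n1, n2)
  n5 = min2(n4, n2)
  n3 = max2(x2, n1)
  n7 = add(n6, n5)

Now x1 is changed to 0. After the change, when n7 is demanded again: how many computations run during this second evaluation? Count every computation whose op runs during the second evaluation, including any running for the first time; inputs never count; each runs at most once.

Run set: n1, n4, n5, n6, n7 (5 run).

Initial pass — values computed on the first demand:
  n1 = min2(3, -7) = -7
  n2 = absv(3) = 3
  n4 = mul(-7, 3) = -21
  n5 = min2(-21, 3) = -21
  n6 = sub(-21, -21) = 0
  n7 = add(0, -21) = -21

Second demand — change propagation:
  n1: re-runs because x1 -7->0; new result 0.
  n4: re-runs because n1 -7->0; new result 0.
  n5: re-runs because n4 -21->0; new result 0.
  n6: re-runs because n4 -21->0; n5 -21->0; new result 0 (unchanged).
  n7: re-runs because n5 -21->0; new result 0.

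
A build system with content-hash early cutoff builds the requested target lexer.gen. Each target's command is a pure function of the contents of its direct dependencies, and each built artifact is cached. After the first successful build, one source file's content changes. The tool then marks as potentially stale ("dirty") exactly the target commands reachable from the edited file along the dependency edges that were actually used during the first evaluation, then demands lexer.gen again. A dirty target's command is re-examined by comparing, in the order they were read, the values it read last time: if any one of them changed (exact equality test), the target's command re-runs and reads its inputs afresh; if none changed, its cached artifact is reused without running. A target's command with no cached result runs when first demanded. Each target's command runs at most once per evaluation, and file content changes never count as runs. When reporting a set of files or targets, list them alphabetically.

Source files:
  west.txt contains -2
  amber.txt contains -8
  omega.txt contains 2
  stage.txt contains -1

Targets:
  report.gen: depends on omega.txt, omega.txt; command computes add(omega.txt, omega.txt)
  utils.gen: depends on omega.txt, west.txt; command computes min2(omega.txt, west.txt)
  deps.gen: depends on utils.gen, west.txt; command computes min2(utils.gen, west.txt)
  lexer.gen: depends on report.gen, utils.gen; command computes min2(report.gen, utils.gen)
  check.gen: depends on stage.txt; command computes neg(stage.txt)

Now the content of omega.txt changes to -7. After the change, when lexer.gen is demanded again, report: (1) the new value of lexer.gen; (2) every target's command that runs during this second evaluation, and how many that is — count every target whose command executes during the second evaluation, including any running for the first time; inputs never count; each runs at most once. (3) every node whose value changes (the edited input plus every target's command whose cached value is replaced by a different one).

New value of lexer.gen: -14.
Target commands that run: lexer.gen, report.gen, utils.gen — 3 in total.
Values that change: lexer.gen, omega.txt, report.gen, utils.gen.

First evaluation (everything demanded from the output):
  report.gen = add(2, 2) = 4
  utils.gen = min2(2, -2) = -2
  lexer.gen = min2(4, -2) = -2

Propagation after the edit:
  report.gen: runs — omega.txt 2->-7; omega.txt 2->-7; result -14.
  utils.gen: runs — omega.txt 2->-7; result -7.
  lexer.gen: runs — report.gen 4->-14; utils.gen -2->-7; result -14.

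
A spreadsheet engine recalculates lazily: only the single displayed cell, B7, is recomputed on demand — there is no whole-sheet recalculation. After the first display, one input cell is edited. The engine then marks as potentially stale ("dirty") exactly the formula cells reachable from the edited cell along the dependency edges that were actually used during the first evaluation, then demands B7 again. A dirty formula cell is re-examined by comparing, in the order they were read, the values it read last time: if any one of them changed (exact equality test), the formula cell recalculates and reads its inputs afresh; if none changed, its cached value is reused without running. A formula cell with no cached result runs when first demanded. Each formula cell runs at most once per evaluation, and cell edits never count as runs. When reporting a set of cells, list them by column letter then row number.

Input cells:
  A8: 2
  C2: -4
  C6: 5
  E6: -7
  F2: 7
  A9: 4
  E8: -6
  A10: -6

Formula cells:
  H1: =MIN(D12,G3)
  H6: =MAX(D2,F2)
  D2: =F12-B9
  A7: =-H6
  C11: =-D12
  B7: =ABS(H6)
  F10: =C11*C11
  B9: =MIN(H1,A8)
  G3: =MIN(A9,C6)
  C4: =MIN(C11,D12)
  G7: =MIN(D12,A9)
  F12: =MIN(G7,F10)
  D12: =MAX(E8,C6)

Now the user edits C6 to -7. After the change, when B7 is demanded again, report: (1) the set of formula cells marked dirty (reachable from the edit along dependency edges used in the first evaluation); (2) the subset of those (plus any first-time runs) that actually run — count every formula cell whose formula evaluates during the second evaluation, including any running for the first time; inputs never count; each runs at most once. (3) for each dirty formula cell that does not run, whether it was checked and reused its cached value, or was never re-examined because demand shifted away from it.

Marked dirty: B7, B9, C11, D2, D12, F10, F12, G3, G7, H1, H6.
Formula cells that run: B9, C11, D2, D12, F10, F12, G3, G7, H1, H6 — 10 in total.
Checked but reused from cache: B7.
Key observation: the change is absorbed at H6 — it re-runs but produces the same value, and the output's value is unchanged.

First evaluation (everything demanded from the output):
  D12 = MAX(-6, 5) = 5
  C11 = -(5) = -5
  F10 = -5 * -5 = 25
  G3 = MIN(4, 5) = 4
  G7 = MIN(5, 4) = 4
  F12 = MIN(4, 25) = 4
  H1 = MIN(5, 4) = 4
  B9 = MIN(4, 2) = 2
  D2 = 4 - 2 = 2
  H6 = MAX(2, 7) = 7
  B7 = ABS(7) = 7

Propagation after the edit:
  D12: runs — C6 5->-7; result -6.
  C11: runs — D12 5->-6; result 6.
  F10: runs — C11 -5->6; C11 -5->6; result 36.
  G3: runs — C6 5->-7; result -7.
  G7: runs — D12 5->-6; result -6.
  F12: runs — G7 4->-6; F10 25->36; result -6.
  H1: runs — D12 5->-6; G3 4->-7; result -7.
  B9: runs — H1 4->-7; result -7.
  D2: runs — F12 4->-6; B9 2->-7; result 1.
  H6: runs — D2 2->1; result 7 (same value as before).
  B7: checked — values it read are unchanged (H6 unchanged); reused cached 7 without running.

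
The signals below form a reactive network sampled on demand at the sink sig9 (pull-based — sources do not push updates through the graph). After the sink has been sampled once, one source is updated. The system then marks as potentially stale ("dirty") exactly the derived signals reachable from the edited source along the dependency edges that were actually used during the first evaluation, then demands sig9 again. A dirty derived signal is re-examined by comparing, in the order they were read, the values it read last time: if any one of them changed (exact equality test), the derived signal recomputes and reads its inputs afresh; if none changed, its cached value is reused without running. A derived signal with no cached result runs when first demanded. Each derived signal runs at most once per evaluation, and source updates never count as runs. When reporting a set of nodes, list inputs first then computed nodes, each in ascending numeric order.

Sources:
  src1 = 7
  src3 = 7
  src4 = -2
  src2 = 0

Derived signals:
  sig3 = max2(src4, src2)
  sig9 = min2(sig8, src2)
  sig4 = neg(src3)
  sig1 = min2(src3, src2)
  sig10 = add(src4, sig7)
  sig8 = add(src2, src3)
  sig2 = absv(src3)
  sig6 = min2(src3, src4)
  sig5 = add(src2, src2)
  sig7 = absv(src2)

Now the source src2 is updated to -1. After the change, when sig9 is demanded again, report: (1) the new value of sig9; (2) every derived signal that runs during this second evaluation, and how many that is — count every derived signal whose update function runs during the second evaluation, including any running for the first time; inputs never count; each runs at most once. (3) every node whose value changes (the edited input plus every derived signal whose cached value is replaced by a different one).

sig9 now evaluates to -1.
Run set: sig8, sig9 (2 run).
Changed values: src2, sig8, sig9.

Initial pass — values computed on the first demand:
  sig8 = add(0, 7) = 7
  sig9 = min2(7, 0) = 0

Second demand — change propagation:
  sig8: re-runs because src2 0->-1; new result 6.
  sig9: re-runs because sig8 7->6; src2 0->-1; new result -1.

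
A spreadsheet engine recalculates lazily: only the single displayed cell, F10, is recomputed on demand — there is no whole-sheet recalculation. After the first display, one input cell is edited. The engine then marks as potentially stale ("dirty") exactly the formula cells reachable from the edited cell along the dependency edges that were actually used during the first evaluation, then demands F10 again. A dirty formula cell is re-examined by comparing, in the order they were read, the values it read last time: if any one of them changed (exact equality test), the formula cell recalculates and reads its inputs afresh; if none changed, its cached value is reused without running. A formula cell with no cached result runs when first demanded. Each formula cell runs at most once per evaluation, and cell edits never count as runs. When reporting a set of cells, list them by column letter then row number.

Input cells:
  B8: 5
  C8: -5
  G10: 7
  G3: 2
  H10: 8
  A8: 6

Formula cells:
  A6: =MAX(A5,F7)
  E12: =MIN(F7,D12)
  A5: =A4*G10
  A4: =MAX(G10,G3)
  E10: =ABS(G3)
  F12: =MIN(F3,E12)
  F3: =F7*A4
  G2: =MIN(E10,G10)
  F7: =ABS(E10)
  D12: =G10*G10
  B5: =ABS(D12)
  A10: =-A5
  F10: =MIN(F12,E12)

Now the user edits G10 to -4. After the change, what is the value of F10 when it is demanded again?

First evaluation (everything demanded from the output):
  A4 = MAX(7, 2) = 7
  D12 = 7 * 7 = 49
  E10 = ABS(2) = 2
  F7 = ABS(2) = 2
  E12 = MIN(2, 49) = 2
  F3 = 2 * 7 = 14
  F12 = MIN(14, 2) = 2
  F10 = MIN(2, 2) = 2

Propagation after the edit:
  A4: runs — G10 7->-4; result 2.
  D12: runs — G10 7->-4; G10 7->-4; result 16.
  E12: runs — D12 49->16; result 2 (same value as before).
  F3: runs — A4 7->2; result 4.
  F12: runs — F3 14->4; result 2 (same value as before).
  F10: checked — values it read are unchanged (F12 unchanged, E12 unchanged); reused cached 2 without running.

Key observation: the cutoff stops propagation at F10 — its inputs' values are unchanged, so it reuses its cache.

New value of F10: 2.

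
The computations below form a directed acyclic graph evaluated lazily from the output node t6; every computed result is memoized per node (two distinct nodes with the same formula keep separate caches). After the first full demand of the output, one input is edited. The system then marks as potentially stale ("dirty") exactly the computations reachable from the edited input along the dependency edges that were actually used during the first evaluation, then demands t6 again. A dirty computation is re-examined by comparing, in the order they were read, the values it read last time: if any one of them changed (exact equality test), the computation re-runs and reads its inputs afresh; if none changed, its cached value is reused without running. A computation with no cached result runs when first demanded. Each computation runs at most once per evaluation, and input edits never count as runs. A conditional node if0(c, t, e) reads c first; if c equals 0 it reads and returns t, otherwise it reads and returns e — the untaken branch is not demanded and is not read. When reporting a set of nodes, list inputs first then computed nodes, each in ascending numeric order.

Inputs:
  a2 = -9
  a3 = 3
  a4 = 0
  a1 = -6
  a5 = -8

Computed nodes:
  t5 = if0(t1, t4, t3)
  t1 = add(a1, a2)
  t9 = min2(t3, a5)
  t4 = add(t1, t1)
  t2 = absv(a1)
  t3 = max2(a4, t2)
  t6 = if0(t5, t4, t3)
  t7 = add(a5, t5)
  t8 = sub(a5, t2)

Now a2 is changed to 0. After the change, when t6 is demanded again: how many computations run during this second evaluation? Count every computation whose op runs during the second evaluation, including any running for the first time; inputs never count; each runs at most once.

2 computations run: t1, t5.
Note the absorption at t5: it re-runs yet its value is the same, leaving the output's value untouched.

First demand of the output computes:
  t1 = add(-6, -9) = -15
  t2 = absv(-6) = 6
  t3 = max2(0, 6) = 6
  t5 = if0(t1=-15 -> else branch t3) = 6
  t6 = if0(t5=6 -> else branch t3) = 6

After the edit, cleaning proceeds:
  t1: a read changed (a2 -9->0) — executes, giving -6.
  t5: a read changed (t1 -15->-6) — executes, giving 6 — identical to its old value.
  t6: dirty, but its reads are unchanged (t5 unchanged, t3 unchanged); cached 6 stands.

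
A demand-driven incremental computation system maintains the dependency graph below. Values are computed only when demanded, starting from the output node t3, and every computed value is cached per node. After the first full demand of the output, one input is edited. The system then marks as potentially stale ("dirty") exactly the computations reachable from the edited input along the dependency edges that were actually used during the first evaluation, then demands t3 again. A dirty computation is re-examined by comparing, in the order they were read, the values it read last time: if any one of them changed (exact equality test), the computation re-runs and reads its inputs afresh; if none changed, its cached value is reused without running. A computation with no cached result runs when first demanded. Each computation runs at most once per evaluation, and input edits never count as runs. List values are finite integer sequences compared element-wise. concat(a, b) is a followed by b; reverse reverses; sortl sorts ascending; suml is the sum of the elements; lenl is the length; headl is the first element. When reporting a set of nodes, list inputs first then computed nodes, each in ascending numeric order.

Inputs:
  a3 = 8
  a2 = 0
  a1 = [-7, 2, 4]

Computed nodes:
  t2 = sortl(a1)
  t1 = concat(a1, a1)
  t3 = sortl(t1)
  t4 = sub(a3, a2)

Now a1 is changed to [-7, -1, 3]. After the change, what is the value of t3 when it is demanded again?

New value of t3: [-7, -7, -1, -1, 3, 3].

First evaluation (everything demanded from the output):
  t1 = concat([-7, 2, 4], [-7, 2, 4]) = [-7, 2, 4, -7, 2, 4]
  t3 = sortl([-7, 2, 4, -7, 2, 4]) = [-7, -7, 2, 2, 4, 4]

Propagation after the edit:
  t1: runs — a1 [-7, 2, 4]->[-7, -1, 3]; a1 [-7, 2, 4]->[-7, -1, 3]; result [-7, -1, 3, -7, -1, 3].
  t3: runs — t1 [-7, 2, 4, -7, 2, 4]->[-7, -1, 3, -7, -1, 3]; result [-7, -7, -1, -1, 3, 3].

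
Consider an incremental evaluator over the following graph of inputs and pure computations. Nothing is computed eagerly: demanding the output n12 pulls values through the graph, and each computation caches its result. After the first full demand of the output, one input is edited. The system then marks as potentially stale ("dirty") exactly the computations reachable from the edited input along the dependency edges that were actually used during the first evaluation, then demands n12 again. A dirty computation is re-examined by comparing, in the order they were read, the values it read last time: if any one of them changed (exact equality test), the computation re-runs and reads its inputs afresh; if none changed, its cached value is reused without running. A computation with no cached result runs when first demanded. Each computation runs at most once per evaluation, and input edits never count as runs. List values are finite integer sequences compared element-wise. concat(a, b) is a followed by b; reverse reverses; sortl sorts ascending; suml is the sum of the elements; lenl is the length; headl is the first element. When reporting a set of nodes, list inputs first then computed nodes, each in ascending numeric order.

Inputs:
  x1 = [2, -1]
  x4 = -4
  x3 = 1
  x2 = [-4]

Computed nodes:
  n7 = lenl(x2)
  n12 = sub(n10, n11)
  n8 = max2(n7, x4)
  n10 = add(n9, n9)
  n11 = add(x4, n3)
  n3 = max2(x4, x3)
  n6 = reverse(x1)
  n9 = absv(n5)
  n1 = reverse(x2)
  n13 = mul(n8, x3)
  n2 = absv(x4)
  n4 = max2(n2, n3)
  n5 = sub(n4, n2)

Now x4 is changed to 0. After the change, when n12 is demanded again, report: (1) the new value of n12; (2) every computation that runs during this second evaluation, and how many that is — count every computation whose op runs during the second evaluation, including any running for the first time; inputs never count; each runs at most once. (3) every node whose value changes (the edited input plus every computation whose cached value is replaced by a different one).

Initial pass — values computed on the first demand:
  n2 = absv(-4) = 4
  n3 = max2(-4, 1) = 1
  n4 = max2(4, 1) = 4
  n5 = sub(4, 4) = 0
  n9 = absv(0) = 0
  n10 = add(0, 0) = 0
  n11 = add(-4, 1) = -3
  n12 = sub(0, -3) = 3

Second demand — change propagation:
  n2: re-runs because x4 -4->0; new result 0.
  n3: re-runs because x4 -4->0; new result 1 (unchanged).
  n4: re-runs because n2 4->0; new result 1.
  n5: re-runs because n4 4->1; n2 4->0; new result 1.
  n9: re-runs because n5 0->1; new result 1.
  n10: re-runs because n9 0->1; n9 0->1; new result 2.
  n11: re-runs because x4 -4->0; new result 1.
  n12: re-runs because n10 0->2; n11 -3->1; new result 1.

n12 now evaluates to 1.
Run set: n2, n3, n4, n5, n9, n10, n11, n12 (8 run).
Changed values: x4, n2, n4, n5, n9, n10, n11, n12.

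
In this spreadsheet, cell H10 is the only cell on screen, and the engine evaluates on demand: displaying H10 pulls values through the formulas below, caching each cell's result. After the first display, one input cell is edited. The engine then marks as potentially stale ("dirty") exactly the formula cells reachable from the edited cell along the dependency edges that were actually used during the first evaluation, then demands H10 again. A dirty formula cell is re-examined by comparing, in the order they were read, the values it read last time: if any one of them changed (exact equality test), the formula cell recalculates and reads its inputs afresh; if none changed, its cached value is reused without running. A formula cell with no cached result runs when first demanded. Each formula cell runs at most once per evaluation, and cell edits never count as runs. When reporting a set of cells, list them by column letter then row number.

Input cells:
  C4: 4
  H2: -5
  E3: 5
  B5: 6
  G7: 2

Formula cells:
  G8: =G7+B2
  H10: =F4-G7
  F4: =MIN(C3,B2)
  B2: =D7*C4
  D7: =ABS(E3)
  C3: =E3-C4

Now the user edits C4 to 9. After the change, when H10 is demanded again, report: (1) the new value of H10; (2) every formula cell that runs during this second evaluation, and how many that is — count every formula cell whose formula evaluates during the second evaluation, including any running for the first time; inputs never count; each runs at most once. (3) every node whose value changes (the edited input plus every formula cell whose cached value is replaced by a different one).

H10 now evaluates to -6.
Run set: B2, C3, F4, H10 (4 run).
Changed values: B2, C3, C4, F4, H10.

Initial pass — values computed on the first demand:
  C3 = 5 - 4 = 1
  D7 = ABS(5) = 5
  B2 = 5 * 4 = 20
  F4 = MIN(1, 20) = 1
  H10 = 1 - 2 = -1

Second demand — change propagation:
  B2: re-runs because C4 4->9; new result 45.
  C3: re-runs because C4 4->9; new result -4.
  F4: re-runs because C3 1->-4; B2 20->45; new result -4.
  H10: re-runs because F4 1->-4; new result -6.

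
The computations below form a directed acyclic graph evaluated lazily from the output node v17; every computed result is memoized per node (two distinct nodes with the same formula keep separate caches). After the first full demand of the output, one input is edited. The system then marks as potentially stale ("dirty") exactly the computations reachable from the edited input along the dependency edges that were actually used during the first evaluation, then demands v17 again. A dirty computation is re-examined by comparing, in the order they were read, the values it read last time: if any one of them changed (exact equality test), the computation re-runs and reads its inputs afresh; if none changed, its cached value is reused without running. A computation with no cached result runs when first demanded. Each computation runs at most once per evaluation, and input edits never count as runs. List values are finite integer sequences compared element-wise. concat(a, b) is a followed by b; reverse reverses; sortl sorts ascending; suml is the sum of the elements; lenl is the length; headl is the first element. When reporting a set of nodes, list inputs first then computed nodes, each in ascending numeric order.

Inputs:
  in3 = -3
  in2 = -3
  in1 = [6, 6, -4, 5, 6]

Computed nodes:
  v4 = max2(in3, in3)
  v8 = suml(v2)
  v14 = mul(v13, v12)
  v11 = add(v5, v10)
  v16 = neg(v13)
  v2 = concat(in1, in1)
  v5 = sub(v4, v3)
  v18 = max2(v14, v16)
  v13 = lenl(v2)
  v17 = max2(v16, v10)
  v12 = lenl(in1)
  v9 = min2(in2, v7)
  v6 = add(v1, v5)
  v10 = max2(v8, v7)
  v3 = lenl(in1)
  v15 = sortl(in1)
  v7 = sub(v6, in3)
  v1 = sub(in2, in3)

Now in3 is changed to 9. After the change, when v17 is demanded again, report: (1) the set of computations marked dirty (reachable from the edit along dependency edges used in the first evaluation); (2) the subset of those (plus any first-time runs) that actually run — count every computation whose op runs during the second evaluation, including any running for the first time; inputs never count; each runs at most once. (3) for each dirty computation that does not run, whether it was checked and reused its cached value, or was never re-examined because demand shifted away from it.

First demand of the output computes:
  v1 = sub(-3, -3) = 0
  v2 = concat([6, 6, -4, 5, 6], [6, 6, -4, 5, 6]) = [6, 6, -4, 5, 6, 6, 6, -4, 5, 6]
  v3 = lenl([6, 6, -4, 5, 6]) = 5
  v4 = max2(-3, -3) = -3
  v5 = sub(-3, 5) = -8
  v6 = add(0, -8) = -8
  v7 = sub(-8, -3) = -5
  v8 = suml([6, 6, -4, 5, 6, 6, 6, -4, 5, 6]) = 38
  v10 = max2(38, -5) = 38
  v13 = lenl([6, 6, -4, 5, 6, 6, 6, -4, 5, 6]) = 10
  v16 = neg(10) = -10
  v17 = max2(-10, 38) = 38

After the edit, cleaning proceeds:
  v1: a read changed (in3 -3->9) — executes, giving -12.
  v4: a read changed (in3 -3->9; in3 -3->9) — executes, giving 9.
  v5: a read changed (v4 -3->9) — executes, giving 4.
  v6: a read changed (v1 0->-12; v5 -8->4) — executes, giving -8 — identical to its old value.
  v7: a read changed (in3 -3->9) — executes, giving -17.
  v10: a read changed (v7 -5->-17) — executes, giving 38 — identical to its old value.
  v17: dirty, but its reads are unchanged (v16 unchanged, v10 unchanged); cached 38 stands.

Note where the cutoff bites: v17 is checked, finds nothing changed, and keeps its cache.

The edit dirties: v1, v4, v5, v6, v7, v10, v17.
6 computations run: v1, v4, v5, v6, v7, v10.
Cache hits after checking: v17.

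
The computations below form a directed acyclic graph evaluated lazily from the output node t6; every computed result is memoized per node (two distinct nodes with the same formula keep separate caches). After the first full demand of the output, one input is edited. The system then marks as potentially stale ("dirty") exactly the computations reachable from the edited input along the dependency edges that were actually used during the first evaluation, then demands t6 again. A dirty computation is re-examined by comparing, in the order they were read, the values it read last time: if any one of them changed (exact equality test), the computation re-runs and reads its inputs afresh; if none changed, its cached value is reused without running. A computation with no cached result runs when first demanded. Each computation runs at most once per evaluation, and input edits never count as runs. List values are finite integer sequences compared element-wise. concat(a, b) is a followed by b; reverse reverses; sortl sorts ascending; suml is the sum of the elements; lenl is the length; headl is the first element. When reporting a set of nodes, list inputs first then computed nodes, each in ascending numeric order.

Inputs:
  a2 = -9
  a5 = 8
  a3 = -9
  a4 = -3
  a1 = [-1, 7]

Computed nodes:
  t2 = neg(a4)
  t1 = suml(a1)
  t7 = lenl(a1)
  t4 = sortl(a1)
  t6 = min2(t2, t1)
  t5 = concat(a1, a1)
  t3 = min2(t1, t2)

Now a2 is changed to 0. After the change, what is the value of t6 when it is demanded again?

First demand of the output computes:
  t1 = suml([-1, 7]) = 6
  t2 = neg(-3) = 3
  t6 = min2(3, 6) = 3

After the edit, cleaning proceeds:
  no node depends on a2 at all; the second demand re-runs nothing.

Note the shortcut — nothing in the graph depends on a2 at all, so no recomputation happens.

Demanding t6 again yields 3.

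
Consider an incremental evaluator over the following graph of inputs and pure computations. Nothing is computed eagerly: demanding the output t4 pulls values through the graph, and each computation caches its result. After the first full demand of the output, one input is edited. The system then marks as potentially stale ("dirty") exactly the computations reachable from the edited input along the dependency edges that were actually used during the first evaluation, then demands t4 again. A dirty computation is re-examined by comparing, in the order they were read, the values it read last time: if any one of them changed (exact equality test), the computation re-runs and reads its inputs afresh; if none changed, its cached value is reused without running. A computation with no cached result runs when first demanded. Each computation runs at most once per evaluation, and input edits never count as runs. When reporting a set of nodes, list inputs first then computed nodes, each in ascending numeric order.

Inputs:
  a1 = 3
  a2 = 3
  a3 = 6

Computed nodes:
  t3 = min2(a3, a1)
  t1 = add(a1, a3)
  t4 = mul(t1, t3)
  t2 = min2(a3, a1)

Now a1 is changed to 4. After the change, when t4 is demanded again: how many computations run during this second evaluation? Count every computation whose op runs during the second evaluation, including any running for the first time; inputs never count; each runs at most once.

Run set: t1, t3, t4 (3 run).

Initial pass — values computed on the first demand:
  t1 = add(3, 6) = 9
  t3 = min2(6, 3) = 3
  t4 = mul(9, 3) = 27

Second demand — change propagation:
  t1: re-runs because a1 3->4; new result 10.
  t3: re-runs because a1 3->4; new result 4.
  t4: re-runs because t1 9->10; t3 3->4; new result 40.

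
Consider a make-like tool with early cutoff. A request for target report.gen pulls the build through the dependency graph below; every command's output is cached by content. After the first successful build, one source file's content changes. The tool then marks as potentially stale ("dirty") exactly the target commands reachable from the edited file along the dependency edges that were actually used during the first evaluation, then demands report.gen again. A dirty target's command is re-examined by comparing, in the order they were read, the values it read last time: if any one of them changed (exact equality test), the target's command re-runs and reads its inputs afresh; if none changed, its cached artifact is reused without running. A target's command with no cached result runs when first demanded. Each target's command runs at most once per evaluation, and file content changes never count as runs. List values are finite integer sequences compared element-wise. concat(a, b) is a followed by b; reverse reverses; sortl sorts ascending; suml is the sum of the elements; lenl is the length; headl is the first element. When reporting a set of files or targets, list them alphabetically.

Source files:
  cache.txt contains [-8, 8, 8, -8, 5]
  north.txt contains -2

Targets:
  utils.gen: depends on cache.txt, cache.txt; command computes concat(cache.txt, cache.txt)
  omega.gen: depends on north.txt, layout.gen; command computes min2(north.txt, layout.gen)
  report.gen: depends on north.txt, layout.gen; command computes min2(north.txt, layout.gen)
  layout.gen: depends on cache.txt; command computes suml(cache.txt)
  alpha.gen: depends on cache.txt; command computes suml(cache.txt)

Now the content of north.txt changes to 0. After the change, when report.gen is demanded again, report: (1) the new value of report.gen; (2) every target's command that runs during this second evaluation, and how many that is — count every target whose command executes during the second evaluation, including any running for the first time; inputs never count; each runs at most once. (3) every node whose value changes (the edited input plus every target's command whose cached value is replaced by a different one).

First demand of the output computes:
  layout.gen = suml([-8, 8, 8, -8, 5]) = 5
  report.gen = min2(-2, 5) = -2

After the edit, cleaning proceeds:
  report.gen: a read changed (north.txt -2->0) — executes, giving 0.

Demanding report.gen again yields 0.
1 target commands run: report.gen.
The nodes whose values change: north.txt, report.gen.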